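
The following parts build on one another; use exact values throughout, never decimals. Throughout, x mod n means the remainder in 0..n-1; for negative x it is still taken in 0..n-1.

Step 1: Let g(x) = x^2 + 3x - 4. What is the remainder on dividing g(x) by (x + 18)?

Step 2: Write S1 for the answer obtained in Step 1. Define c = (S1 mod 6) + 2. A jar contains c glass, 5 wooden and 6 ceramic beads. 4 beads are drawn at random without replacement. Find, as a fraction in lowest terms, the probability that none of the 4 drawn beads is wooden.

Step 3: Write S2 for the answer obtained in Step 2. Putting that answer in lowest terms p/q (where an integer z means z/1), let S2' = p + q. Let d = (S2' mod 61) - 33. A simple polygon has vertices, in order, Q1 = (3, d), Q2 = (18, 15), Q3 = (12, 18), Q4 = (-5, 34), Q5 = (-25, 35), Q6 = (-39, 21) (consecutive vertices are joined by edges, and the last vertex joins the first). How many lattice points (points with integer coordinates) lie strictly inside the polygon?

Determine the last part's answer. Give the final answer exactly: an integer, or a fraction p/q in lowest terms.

Step 1: remainder = value at the root: 1*(-18)^2 + 3*(-18)^1 - 4 = (324) + (-54) + (-4) = 266; answer 266
Step 2: S1 = 266; c = 4; total draws C(15,4) = 1365; favorable C(10,4) = 210; P = 2/13; answer 2/13
Step 3: S2 = 2/13; threaded value p + q = 15; d = -18; cross terms: (3*15 - 18*-18)=369, (18*18 - 12*15)=144, (12*34 - -5*18)=498, (-5*35 - -25*34)=675, (-25*21 - -39*35)=840, (-39*-18 - 3*21)=639; twice the area = |3165| = 3165; area = 3165/2; boundary points = 3 + 3 + 1 + 1 + 14 + 3 = 25; strictly interior points = area - boundary/2 + 1 = 1571; answer 1571

1571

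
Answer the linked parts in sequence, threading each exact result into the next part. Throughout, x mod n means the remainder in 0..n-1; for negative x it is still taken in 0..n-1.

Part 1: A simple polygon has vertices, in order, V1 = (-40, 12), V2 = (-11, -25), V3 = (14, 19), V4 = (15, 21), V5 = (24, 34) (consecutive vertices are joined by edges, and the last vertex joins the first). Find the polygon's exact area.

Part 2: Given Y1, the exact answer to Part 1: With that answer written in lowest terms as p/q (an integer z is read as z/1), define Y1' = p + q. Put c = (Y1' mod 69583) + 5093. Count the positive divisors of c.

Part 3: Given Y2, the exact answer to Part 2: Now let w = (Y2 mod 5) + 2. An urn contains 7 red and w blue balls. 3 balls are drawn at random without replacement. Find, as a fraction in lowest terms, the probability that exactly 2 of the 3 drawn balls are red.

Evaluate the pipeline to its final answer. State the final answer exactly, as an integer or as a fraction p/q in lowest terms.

Part 1: cross terms: (-40*-25 - -11*12)=1132, (-11*19 - 14*-25)=141, (14*21 - 15*19)=9, (15*34 - 24*21)=6, (24*12 - -40*34)=1648; twice the area = |2936| = 2936; area = 1468; answer 1468
Part 2: Y1 = 1468; threaded value p + q = 1469; c = 6562; 6562 = 2 * 17 * 193; number of divisors = (1+1) * (1+1) * (1+1) = 8; answer 8
Part 3: Y2 = 8; w = 5; total draws C(12,3) = 220; favorable C(7,2)*C(5,1) = 105; P = 21/44; answer 21/44

21/44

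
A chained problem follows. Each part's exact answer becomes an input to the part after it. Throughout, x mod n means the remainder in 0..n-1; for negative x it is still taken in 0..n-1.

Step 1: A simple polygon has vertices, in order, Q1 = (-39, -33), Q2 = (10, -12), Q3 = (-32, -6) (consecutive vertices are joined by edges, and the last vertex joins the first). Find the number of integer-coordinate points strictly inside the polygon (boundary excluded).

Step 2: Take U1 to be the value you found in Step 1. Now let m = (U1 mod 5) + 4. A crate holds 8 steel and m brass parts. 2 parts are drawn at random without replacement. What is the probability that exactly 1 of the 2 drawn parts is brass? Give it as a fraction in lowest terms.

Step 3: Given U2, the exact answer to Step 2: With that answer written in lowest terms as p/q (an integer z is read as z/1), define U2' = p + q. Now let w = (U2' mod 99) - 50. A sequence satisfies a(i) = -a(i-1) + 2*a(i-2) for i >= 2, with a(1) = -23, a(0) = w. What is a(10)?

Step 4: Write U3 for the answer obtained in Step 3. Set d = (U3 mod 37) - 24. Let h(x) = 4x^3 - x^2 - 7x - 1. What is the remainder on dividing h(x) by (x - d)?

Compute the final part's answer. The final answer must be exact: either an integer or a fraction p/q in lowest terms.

-245

Step 1: cross terms: (-39*-12 - 10*-33)=798, (10*-6 - -32*-12)=-444, (-32*-33 - -39*-6)=822; twice the area = |1176| = 1176; area = 588; boundary points = 7 + 6 + 1 = 14; strictly interior points = area - boundary/2 + 1 = 582; answer 582
Step 2: U1 = 582; m = 6; total draws C(14,2) = 91; favorable C(6,1)*C(8,1) = 48; P = 48/91; answer 48/91
Step 3: U2 = 48/91; threaded value p + q = 139; w = -10; a(2) = -1*(-23) + 2*(-10) = 3; iterating: a(2)=3, a(3)=-49, a(4)=55, a(5)=-153, a(6)=263, a(7)=-569, a(8)=1095, a(9)=-2233, a(10)=4423; answer 4423
Step 4: U3 = 4423; d = -4; remainder = value at the root: 4*(-4)^3 - 1*(-4)^2 - 7*(-4)^1 - 1 = (-256) + (-16) + (28) + (-1) = -245; answer -245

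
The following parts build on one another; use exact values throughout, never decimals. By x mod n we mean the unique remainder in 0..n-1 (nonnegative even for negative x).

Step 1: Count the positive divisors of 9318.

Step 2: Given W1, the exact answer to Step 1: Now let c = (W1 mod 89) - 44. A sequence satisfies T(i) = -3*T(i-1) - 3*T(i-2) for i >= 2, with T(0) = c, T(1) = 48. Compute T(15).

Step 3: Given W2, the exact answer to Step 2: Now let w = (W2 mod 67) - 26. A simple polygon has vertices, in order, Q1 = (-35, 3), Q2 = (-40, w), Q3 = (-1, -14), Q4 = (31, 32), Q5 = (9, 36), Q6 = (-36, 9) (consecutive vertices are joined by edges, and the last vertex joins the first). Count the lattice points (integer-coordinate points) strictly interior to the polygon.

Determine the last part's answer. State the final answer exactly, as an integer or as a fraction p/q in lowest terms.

1842

Step 1: 9318 = 2 * 3 * 1553; number of divisors = (1+1) * (1+1) * (1+1) = 8; answer 8
Step 2: W1 = 8; c = -36; T(2) = -3*(48) - 3*(-36) = -36; iterating: T(2)=-36, T(3)=-36, T(4)=216, T(5)=-540, T(6)=972, T(7)=-1296, T(8)=972, T(9)=972, T(10)=-5832, T(11)=14580, T(12)=-26244, T(13)=34992, T(14)=-26244, T(15)=-26244; answer -26244
Step 3: W2 = -26244; w = -6; cross terms: (-35*-6 - -40*3)=330, (-40*-14 - -1*-6)=554, (-1*32 - 31*-14)=402, (31*36 - 9*32)=828, (9*9 - -36*36)=1377, (-36*3 - -35*9)=207; twice the area = |3698| = 3698; area = 1849; boundary points = 1 + 1 + 2 + 2 + 9 + 1 = 16; strictly interior points = area - boundary/2 + 1 = 1842; answer 1842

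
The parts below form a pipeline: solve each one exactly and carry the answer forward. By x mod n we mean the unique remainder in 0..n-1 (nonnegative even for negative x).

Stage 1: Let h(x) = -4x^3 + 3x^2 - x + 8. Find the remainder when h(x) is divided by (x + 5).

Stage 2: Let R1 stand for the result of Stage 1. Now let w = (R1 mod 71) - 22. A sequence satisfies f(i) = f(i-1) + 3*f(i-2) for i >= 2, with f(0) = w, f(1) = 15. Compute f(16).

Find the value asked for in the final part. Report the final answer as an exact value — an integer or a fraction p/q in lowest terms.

2148849

Stage 1: remainder = value at the root: -4*(-5)^3 + 3*(-5)^2 - 1*(-5)^1 + 8 = (500) + (75) + (5) + (8) = 588; answer 588
Stage 2: R1 = 588; w = -2; f(2) = 1*(15) + 3*(-2) = 9; iterating: f(2)=9, f(3)=54, f(4)=81, f(5)=243, f(6)=486, f(7)=1215, f(8)=2673, f(9)=6318, f(10)=14337, f(11)=33291, f(12)=76302, f(13)=176175, f(14)=405081, f(15)=933606, f(16)=2148849; answer 2148849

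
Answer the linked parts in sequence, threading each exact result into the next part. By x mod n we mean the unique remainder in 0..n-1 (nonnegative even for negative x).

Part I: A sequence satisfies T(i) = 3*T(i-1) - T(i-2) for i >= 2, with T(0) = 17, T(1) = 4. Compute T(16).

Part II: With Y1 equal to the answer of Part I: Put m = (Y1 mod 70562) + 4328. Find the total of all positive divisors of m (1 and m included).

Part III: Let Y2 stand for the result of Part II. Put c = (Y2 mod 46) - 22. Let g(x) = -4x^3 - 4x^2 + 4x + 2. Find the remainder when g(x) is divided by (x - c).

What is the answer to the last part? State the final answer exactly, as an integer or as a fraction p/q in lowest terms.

-24550

Part I: T(2) = 3*(4) - 1*(17) = -5; iterating: T(2)=-5, T(3)=-19, T(4)=-52, T(5)=-137, T(6)=-359, T(7)=-940, T(8)=-2461, T(9)=-6443, T(10)=-16868, T(11)=-44161, T(12)=-115615, T(13)=-302684, T(14)=-792437, T(15)=-2074627, T(16)=-5431444; answer -5431444
Part II: Y1 = -5431444; m = 6158; 6158 = 2 * 3079; sigma = (1 + 2) * (1 + 3079) = 3 * 3080 = 9240; answer 9240
Part III: Y2 = 9240; c = 18; remainder = value at the root: -4*(18)^3 - 4*(18)^2 + 4*(18)^1 + 2 = (-23328) + (-1296) + (72) + (2) = -24550; answer -24550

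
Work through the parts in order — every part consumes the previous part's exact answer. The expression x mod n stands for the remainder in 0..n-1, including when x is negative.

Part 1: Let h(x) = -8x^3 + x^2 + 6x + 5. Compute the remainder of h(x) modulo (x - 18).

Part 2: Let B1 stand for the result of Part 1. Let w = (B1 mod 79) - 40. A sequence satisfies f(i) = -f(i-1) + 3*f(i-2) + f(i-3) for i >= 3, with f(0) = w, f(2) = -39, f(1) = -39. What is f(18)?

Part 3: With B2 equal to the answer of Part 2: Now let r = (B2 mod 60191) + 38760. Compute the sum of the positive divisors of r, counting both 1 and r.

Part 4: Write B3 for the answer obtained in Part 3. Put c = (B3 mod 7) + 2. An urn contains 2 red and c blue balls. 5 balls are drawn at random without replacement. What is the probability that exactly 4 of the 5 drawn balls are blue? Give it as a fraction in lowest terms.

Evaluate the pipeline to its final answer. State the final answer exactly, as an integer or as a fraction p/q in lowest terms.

10/21

Part 1: remainder = value at the root: -8*(18)^3 + 1*(18)^2 + 6*(18)^1 + 5 = (-46656) + (324) + (108) + (5) = -46219; answer -46219
Part 2: B1 = -46219; w = 35; f(3) = -1*(-39) + 3*(-39) + 1*(35) = -43; iterating: f(3)=-43, f(4)=-113, f(5)=-55, f(6)=-327, f(7)=49, f(8)=-1085, f(9)=905, f(10)=-4111, f(11)=5741, f(12)=-17169, f(13)=30281, f(14)=-76047, f(15)=149721, f(16)=-347581, f(17)=720697, f(18)=-1613719; answer -1613719
Part 3: B2 = -1613719; r = 50198; 50198 = 2 * 19 * 1321; sigma = (1 + 2) * (1 + 19) * (1 + 1321) = 3 * 20 * 1322 = 79320; answer 79320
Part 4: B3 = 79320; c = 5; total draws C(7,5) = 21; favorable C(5,4)*C(2,1) = 10; P = 10/21; answer 10/21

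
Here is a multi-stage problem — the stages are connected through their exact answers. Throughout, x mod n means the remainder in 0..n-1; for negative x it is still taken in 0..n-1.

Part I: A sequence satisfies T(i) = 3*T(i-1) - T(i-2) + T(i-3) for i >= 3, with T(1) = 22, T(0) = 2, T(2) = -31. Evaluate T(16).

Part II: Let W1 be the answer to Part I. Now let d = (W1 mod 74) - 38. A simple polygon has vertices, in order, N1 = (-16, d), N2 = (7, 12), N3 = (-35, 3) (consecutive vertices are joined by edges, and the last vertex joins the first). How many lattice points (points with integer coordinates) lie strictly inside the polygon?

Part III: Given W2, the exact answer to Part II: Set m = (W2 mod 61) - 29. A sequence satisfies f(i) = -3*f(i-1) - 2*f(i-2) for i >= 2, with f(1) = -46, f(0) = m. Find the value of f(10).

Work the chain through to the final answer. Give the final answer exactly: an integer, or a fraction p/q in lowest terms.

50124

Part I: T(3) = 3*(-31) - 1*(22) + 1*(2) = -113; iterating: T(3)=-113, T(4)=-286, T(5)=-776, T(6)=-2155, T(7)=-5975, T(8)=-16546, T(9)=-45818, T(10)=-126883, T(11)=-351377, T(12)=-973066, T(13)=-2694704, T(14)=-7462423, T(15)=-20665631, T(16)=-57229174; answer -57229174
Part II: W1 = -57229174; d = 20; cross terms: (-16*12 - 7*20)=-332, (7*3 - -35*12)=441, (-35*20 - -16*3)=-652; twice the area = |-543| = 543; area = 543/2; boundary points = 1 + 3 + 1 = 5; strictly interior points = area - boundary/2 + 1 = 270; answer 270
Part III: W2 = 270; m = -3; f(2) = -3*(-46) - 2*(-3) = 144; iterating: f(2)=144, f(3)=-340, f(4)=732, f(5)=-1516, f(6)=3084, f(7)=-6220, f(8)=12492, f(9)=-25036, f(10)=50124; answer 50124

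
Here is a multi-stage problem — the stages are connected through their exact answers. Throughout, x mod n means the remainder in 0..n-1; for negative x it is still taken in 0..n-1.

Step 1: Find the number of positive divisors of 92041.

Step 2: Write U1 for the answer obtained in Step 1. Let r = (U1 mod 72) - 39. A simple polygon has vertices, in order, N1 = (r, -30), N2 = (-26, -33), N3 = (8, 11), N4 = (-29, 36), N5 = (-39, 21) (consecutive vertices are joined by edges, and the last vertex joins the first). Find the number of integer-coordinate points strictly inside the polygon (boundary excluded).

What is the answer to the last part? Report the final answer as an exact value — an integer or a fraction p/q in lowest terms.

Step 1: 92041 is prime, so its only divisors are 1 and 92041; count = 2; answer 2
Step 2: U1 = 2; r = -37; cross terms: (-37*-33 - -26*-30)=441, (-26*11 - 8*-33)=-22, (8*36 - -29*11)=607, (-29*21 - -39*36)=795, (-39*-30 - -37*21)=1947; twice the area = |3768| = 3768; area = 1884; boundary points = 1 + 2 + 1 + 5 + 1 = 10; strictly interior points = area - boundary/2 + 1 = 1880; answer 1880

1880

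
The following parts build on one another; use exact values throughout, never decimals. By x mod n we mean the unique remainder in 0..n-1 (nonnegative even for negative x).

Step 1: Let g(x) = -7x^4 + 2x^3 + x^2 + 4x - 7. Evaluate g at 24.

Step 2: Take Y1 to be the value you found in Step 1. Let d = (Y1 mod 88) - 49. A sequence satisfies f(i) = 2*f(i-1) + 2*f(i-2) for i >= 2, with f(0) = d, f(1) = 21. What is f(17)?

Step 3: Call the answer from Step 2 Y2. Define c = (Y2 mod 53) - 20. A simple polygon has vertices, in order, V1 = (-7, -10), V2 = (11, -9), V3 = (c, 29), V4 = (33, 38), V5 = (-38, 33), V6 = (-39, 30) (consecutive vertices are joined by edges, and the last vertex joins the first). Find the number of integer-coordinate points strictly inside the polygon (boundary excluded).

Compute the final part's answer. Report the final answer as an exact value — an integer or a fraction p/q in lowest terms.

1824

Step 1: -7*(24)^4 + 2*(24)^3 + 1*(24)^2 + 4*(24)^1 - 7 = (-2322432) + (27648) + (576) + (96) + (-7) = -2294119; answer -2294119
Step 2: Y1 = -2294119; d = -8; f(2) = 2*(21) + 2*(-8) = 26; iterating: f(2)=26, f(3)=94, f(4)=240, f(5)=668, f(6)=1816, f(7)=4968, f(8)=13568, f(9)=37072, f(10)=101280, f(11)=276704, f(12)=755968, f(13)=2065344, f(14)=5642624, f(15)=15415936, f(16)=42117120, f(17)=115066112; answer 115066112
Step 3: Y2 = 115066112; c = 18; cross terms: (-7*-9 - 11*-10)=173, (11*29 - 18*-9)=481, (18*38 - 33*29)=-273, (33*33 - -38*38)=2533, (-38*30 - -39*33)=147, (-39*-10 - -7*30)=600; twice the area = |3661| = 3661; area = 3661/2; boundary points = 1 + 1 + 3 + 1 + 1 + 8 = 15; strictly interior points = area - boundary/2 + 1 = 1824; answer 1824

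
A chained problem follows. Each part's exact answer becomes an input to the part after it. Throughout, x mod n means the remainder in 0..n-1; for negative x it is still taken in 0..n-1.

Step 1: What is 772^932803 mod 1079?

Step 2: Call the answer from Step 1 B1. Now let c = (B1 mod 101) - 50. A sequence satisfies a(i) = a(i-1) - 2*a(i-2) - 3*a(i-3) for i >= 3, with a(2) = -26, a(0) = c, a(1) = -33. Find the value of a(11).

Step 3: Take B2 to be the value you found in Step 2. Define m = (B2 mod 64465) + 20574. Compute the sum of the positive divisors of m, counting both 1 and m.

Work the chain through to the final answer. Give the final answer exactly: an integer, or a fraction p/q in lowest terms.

41832

Step 1: squarings mod 1079: 772^1=772, 772^2=376, 772^4=27, 772^8=729, 772^16=573, 772^32=313, 772^64=859, 772^128=924, 772^256=287, 772^512=365, 772^1024=508, 772^2048=183, 772^4096=40, 772^8192=521, 772^16384=612, 772^32768=131, 772^65536=976, 772^131072=898, 772^262144=391, 772^524288=742; 772^932803 = 772^1 * 772^2 * 772^64 * 772^128 * 772^256 * 772^512 * 772^2048 * 772^4096 * 772^8192 * 772^131072 * 772^262144 * 772^524288 = 593 (mod 1079); answer 593
Step 2: B1 = 593; c = 38; a(3) = 1*(-26) - 2*(-33) - 3*(38) = -74; iterating: a(3)=-74, a(4)=77, a(5)=303, a(6)=371, a(7)=-466, a(8)=-2117, a(9)=-2298, a(10)=3334, a(11)=14281; answer 14281
Step 3: B2 = 14281; m = 34855; 34855 = 5 * 6971; sigma = (1 + 5) * (1 + 6971) = 6 * 6972 = 41832; answer 41832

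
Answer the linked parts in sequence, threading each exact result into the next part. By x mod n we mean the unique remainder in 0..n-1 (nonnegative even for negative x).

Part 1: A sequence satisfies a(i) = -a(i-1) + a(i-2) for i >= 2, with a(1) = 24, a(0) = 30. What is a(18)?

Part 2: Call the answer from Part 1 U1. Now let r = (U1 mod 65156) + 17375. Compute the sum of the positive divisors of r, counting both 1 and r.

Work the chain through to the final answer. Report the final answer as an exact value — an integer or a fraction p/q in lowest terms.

107136

Part 1: a(2) = -1*(24) + 1*(30) = 6; iterating: a(2)=6, a(3)=18, a(4)=-12, a(5)=30, a(6)=-42, a(7)=72, a(8)=-114, a(9)=186, a(10)=-300, a(11)=486, a(12)=-786, a(13)=1272, a(14)=-2058, a(15)=3330, a(16)=-5388, a(17)=8718, a(18)=-14106; answer -14106
Part 2: U1 = -14106; r = 68425; 68425 = 5^2 * 7 * 17 * 23; sigma = (1 + 5 + 25) * (1 + 7) * (1 + 17) * (1 + 23) = 31 * 8 * 18 * 24 = 107136; answer 107136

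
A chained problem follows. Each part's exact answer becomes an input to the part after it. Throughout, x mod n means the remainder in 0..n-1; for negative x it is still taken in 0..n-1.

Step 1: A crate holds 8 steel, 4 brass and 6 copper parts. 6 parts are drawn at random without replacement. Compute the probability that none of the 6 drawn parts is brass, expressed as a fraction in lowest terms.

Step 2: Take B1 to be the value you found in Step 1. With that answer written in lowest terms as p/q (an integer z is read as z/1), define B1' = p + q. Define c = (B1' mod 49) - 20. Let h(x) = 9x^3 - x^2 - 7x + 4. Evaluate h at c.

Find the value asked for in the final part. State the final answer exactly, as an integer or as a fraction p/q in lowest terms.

Step 1: total draws C(18,6) = 18564; favorable C(14,6) = 3003; P = 11/68; answer 11/68
Step 2: B1 = 11/68; threaded value p + q = 79; c = 10; 9*(10)^3 - 1*(10)^2 - 7*(10)^1 + 4 = (9000) + (-100) + (-70) + (4) = 8834; answer 8834

8834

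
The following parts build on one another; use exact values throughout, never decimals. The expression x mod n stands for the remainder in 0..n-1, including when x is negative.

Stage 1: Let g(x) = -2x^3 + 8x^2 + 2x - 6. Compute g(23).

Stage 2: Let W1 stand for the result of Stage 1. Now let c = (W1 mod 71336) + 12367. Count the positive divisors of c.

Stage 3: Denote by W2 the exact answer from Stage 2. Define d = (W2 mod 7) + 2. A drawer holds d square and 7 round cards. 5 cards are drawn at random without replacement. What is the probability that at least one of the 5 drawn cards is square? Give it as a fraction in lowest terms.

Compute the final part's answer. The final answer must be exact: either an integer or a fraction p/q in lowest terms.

Stage 1: -2*(23)^3 + 8*(23)^2 + 2*(23)^1 - 6 = (-24334) + (4232) + (46) + (-6) = -20062; answer -20062
Stage 2: W1 = -20062; c = 63641; 63641 = 23 * 2767; number of divisors = (1+1) * (1+1) = 4; answer 4
Stage 3: W2 = 4; d = 6; total draws C(13,5) = 1287; complement C(7,5) = 21; favorable 1287 - 21 = 1266; P = 422/429; answer 422/429

422/429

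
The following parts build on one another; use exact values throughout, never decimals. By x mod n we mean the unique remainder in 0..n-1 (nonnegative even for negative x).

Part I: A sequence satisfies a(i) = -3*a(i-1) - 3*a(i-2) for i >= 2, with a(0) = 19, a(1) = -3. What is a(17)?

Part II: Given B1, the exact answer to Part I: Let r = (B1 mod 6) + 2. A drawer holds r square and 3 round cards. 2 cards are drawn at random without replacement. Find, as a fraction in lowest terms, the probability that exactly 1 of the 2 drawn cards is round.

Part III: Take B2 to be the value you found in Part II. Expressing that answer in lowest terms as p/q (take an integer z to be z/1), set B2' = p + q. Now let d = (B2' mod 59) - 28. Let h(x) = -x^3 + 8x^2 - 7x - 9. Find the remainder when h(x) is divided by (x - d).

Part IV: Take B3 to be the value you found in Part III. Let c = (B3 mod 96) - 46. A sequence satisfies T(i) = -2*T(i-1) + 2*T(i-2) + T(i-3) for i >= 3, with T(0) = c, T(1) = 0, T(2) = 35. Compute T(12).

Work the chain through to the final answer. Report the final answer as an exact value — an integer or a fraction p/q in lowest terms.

659045

Part I: a(2) = -3*(-3) - 3*(19) = -48; iterating: a(2)=-48, a(3)=153, a(4)=-315, a(5)=486, a(6)=-513, a(7)=81, a(8)=1296, a(9)=-4131, a(10)=8505, a(11)=-13122, a(12)=13851, a(13)=-2187, a(14)=-34992, a(15)=111537, a(16)=-229635, a(17)=354294; answer 354294
Part II: B1 = 354294; r = 2; total draws C(5,2) = 10; favorable C(3,1)*C(2,1) = 6; P = 3/5; answer 3/5
Part III: B2 = 3/5; threaded value p + q = 8; d = -20; remainder = value at the root: -1*(-20)^3 + 8*(-20)^2 - 7*(-20)^1 - 9 = (8000) + (3200) + (140) + (-9) = 11331; answer 11331
Part IV: B3 = 11331; c = -43; T(3) = -2*(35) + 2*(0) + 1*(-43) = -113; iterating: T(3)=-113, T(4)=296, T(5)=-783, T(6)=2045, T(7)=-5360, T(8)=14027, T(9)=-36729, T(10)=96152, T(11)=-251735, T(12)=659045; answer 659045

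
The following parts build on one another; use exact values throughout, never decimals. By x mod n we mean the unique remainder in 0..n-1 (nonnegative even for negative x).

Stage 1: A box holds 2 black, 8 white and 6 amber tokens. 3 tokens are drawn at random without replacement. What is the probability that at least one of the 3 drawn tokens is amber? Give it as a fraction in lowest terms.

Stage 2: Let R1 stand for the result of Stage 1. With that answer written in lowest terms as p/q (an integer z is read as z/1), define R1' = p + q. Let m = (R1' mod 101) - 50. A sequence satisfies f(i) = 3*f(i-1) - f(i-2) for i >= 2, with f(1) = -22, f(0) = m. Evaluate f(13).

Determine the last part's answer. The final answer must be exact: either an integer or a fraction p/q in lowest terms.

-1511446

Stage 1: total draws C(16,3) = 560; complement C(10,3) = 120; favorable 560 - 120 = 440; P = 11/14; answer 11/14
Stage 2: R1 = 11/14; threaded value p + q = 25; m = -25; f(2) = 3*(-22) - 1*(-25) = -41; iterating: f(2)=-41, f(3)=-101, f(4)=-262, f(5)=-685, f(6)=-1793, f(7)=-4694, f(8)=-12289, f(9)=-32173, f(10)=-84230, f(11)=-220517, f(12)=-577321, f(13)=-1511446; answer -1511446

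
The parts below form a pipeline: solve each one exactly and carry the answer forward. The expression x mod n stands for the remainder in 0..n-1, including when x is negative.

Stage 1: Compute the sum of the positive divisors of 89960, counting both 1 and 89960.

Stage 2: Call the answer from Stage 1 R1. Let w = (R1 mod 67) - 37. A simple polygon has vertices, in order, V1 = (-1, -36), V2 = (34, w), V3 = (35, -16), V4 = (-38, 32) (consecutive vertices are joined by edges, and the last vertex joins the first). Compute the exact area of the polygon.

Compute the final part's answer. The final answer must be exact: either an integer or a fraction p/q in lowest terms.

Stage 1: 89960 = 2^3 * 5 * 13 * 173; sigma = (1 + 2 + 4 + 8) * (1 + 5) * (1 + 13) * (1 + 173) = 15 * 6 * 14 * 174 = 219240; answer 219240
Stage 2: R1 = 219240; w = -21; cross terms: (-1*-21 - 34*-36)=1245, (34*-16 - 35*-21)=191, (35*32 - -38*-16)=512, (-38*-36 - -1*32)=1400; twice the area = |3348| = 3348; area = 1674; answer 1674

1674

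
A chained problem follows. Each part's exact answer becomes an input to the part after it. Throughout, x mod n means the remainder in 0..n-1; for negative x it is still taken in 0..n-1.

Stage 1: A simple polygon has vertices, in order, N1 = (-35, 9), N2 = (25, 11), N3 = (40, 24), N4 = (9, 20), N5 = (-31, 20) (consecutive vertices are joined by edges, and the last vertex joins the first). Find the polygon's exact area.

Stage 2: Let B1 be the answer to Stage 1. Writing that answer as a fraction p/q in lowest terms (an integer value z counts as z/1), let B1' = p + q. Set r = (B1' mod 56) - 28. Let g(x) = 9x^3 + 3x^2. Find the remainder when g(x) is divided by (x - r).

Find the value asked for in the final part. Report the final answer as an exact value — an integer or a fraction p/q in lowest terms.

-29700

Stage 1: cross terms: (-35*11 - 25*9)=-610, (25*24 - 40*11)=160, (40*20 - 9*24)=584, (9*20 - -31*20)=800, (-31*9 - -35*20)=421; twice the area = |1355| = 1355; area = 1355/2; answer 1355/2
Stage 2: B1 = 1355/2; threaded value p + q = 1357; r = -15; remainder = value at the root: 9*(-15)^3 + 3*(-15)^2 = (-30375) + (675) = -29700; answer -29700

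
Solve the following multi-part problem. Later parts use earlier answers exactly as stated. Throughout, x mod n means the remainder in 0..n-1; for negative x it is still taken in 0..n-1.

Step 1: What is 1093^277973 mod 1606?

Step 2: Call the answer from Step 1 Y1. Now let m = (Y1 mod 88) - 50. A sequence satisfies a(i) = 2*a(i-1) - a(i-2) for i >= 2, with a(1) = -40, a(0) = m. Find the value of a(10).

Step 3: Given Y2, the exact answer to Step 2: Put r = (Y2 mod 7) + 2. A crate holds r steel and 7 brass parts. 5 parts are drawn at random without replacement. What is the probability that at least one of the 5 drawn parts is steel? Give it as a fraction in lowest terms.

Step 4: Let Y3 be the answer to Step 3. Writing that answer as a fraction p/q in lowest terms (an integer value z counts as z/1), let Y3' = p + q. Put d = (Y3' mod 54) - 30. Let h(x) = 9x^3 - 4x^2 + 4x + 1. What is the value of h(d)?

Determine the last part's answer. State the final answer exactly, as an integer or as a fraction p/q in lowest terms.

-16

Step 1: squarings mod 1606: 1093^1=1093, 1093^2=1391, 1093^4=1257, 1093^8=1351, 1093^16=785, 1093^32=1127, 1093^64=1389, 1093^128=515, 1093^256=235, 1093^512=621, 1093^1024=201, 1093^2048=251, 1093^4096=367, 1093^8192=1391, 1093^16384=1257, 1093^32768=1351, 1093^65536=785, 1093^131072=1127, 1093^262144=1389; 1093^277973 = 1093^1 * 1093^4 * 1093^16 * 1093^64 * 1093^128 * 1093^256 * 1093^1024 * 1093^2048 * 1093^4096 * 1093^8192 * 1093^262144 = 1131 (mod 1606); answer 1131
Step 2: Y1 = 1131; m = 25; a(2) = 2*(-40) - 1*(25) = -105; iterating: a(2)=-105, a(3)=-170, a(4)=-235, a(5)=-300, a(6)=-365, a(7)=-430, a(8)=-495, a(9)=-560, a(10)=-625; answer -625
Step 3: Y2 = -625; r = 7; total draws C(14,5) = 2002; complement C(7,5) = 21; favorable 2002 - 21 = 1981; P = 283/286; answer 283/286
Step 4: Y3 = 283/286; threaded value p + q = 569; d = -1; 9*(-1)^3 - 4*(-1)^2 + 4*(-1)^1 + 1 = (-9) + (-4) + (-4) + (1) = -16; answer -16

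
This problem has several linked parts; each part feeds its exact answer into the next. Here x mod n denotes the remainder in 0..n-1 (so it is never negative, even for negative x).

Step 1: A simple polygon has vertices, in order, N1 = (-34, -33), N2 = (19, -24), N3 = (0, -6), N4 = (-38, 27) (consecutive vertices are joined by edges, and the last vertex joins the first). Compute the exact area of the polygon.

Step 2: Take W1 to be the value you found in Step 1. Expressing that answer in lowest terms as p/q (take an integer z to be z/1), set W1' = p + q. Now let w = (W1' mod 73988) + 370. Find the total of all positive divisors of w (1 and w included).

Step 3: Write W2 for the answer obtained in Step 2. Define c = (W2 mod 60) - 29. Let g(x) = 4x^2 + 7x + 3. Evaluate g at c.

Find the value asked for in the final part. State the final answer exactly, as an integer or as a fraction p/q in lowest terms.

Step 1: cross terms: (-34*-24 - 19*-33)=1443, (19*-6 - 0*-24)=-114, (0*27 - -38*-6)=-228, (-38*-33 - -34*27)=2172; twice the area = |3273| = 3273; area = 3273/2; answer 3273/2
Step 2: W1 = 3273/2; threaded value p + q = 3275; w = 3645; 3645 = 3^6 * 5; sigma = (1 + 3 + 9 + 27 + 81 + 243 + 729) * (1 + 5) = 1093 * 6 = 6558; answer 6558
Step 3: W2 = 6558; c = -11; 4*(-11)^2 + 7*(-11)^1 + 3 = (484) + (-77) + (3) = 410; answer 410

410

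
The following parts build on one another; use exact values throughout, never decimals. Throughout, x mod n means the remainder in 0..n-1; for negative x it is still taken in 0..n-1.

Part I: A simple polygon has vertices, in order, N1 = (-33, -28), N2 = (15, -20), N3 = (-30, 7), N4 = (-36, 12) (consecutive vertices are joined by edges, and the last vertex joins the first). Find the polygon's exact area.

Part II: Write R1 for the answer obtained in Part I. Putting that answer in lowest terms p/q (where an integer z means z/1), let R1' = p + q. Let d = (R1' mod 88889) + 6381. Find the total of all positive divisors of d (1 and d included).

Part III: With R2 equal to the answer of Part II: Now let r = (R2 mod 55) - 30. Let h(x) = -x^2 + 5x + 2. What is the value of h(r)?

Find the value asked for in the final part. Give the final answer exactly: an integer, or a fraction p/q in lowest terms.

-1048

Part I: cross terms: (-33*-20 - 15*-28)=1080, (15*7 - -30*-20)=-495, (-30*12 - -36*7)=-108, (-36*-28 - -33*12)=1404; twice the area = |1881| = 1881; area = 1881/2; answer 1881/2
Part II: R1 = 1881/2; threaded value p + q = 1883; d = 8264; 8264 = 2^3 * 1033; sigma = (1 + 2 + 4 + 8) * (1 + 1033) = 15 * 1034 = 15510; answer 15510
Part III: R2 = 15510; r = -30; -1*(-30)^2 + 5*(-30)^1 + 2 = (-900) + (-150) + (2) = -1048; answer -1048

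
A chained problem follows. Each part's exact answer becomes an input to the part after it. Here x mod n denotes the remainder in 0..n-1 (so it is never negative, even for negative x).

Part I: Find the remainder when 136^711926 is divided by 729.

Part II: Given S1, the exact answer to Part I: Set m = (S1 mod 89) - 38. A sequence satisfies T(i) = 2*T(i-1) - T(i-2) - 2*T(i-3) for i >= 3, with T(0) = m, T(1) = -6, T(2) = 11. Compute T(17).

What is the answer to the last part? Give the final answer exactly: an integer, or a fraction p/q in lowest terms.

Part I: squarings mod 729: 136^1=136, 136^2=271, 136^4=541, 136^8=352, 136^16=703, 136^32=676, 136^64=622, 136^128=514, 136^256=298, 136^512=595, 136^1024=460, 136^2048=190, 136^4096=379, 136^8192=28, 136^16384=55, 136^32768=109, 136^65536=217, 136^131072=433, 136^262144=136, 136^524288=271; 136^711926 = 136^2 * 136^4 * 136^16 * 136^32 * 136^64 * 136^128 * 136^1024 * 136^2048 * 136^4096 * 136^16384 * 136^32768 * 136^131072 * 136^524288 = 109 (mod 729); answer 109
Part II: S1 = 109; m = -18; T(3) = 2*(11) - 1*(-6) - 2*(-18) = 64; iterating: T(3)=64, T(4)=129, T(5)=172, T(6)=87, T(7)=-256, T(8)=-943, T(9)=-1804, T(10)=-2153, T(11)=-616, T(12)=4529, T(13)=13980, T(14)=24663, T(15)=26288, T(16)=-47, T(17)=-75708; answer -75708

-75708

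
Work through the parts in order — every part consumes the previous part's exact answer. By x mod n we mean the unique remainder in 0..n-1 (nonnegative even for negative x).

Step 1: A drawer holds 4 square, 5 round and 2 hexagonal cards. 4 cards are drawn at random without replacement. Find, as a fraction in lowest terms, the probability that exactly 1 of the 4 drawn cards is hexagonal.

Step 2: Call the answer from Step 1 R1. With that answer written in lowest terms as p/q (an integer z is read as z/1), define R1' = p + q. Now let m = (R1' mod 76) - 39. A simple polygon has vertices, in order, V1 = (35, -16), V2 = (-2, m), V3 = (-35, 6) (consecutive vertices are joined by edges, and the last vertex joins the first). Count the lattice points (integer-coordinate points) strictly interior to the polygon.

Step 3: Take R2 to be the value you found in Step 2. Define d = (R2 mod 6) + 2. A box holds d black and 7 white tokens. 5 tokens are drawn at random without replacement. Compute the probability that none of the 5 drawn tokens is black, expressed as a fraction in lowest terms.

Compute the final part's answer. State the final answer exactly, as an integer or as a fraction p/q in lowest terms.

Step 1: total draws C(11,4) = 330; favorable C(2,1)*C(9,3) = 168; P = 28/55; answer 28/55
Step 2: R1 = 28/55; threaded value p + q = 83; m = -32; cross terms: (35*-32 - -2*-16)=-1152, (-2*6 - -35*-32)=-1132, (-35*-16 - 35*6)=350; twice the area = |-1934| = 1934; area = 967; boundary points = 1 + 1 + 2 = 4; strictly interior points = area - boundary/2 + 1 = 966; answer 966
Step 3: R2 = 966; d = 2; total draws C(9,5) = 126; favorable C(7,5) = 21; P = 1/6; answer 1/6

1/6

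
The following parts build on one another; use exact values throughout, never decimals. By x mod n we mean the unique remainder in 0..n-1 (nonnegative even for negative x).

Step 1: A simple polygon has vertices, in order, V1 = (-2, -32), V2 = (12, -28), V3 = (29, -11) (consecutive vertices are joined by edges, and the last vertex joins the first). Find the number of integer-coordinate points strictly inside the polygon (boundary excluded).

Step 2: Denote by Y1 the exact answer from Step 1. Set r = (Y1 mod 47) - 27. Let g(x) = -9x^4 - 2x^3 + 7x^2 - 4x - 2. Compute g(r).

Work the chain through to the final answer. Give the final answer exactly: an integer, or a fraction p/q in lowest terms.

Step 1: cross terms: (-2*-28 - 12*-32)=440, (12*-11 - 29*-28)=680, (29*-32 - -2*-11)=-950; twice the area = |170| = 170; area = 85; boundary points = 2 + 17 + 1 = 20; strictly interior points = area - boundary/2 + 1 = 76; answer 76
Step 2: Y1 = 76; r = 2; -9*(2)^4 - 2*(2)^3 + 7*(2)^2 - 4*(2)^1 - 2 = (-144) + (-16) + (28) + (-8) + (-2) = -142; answer -142

-142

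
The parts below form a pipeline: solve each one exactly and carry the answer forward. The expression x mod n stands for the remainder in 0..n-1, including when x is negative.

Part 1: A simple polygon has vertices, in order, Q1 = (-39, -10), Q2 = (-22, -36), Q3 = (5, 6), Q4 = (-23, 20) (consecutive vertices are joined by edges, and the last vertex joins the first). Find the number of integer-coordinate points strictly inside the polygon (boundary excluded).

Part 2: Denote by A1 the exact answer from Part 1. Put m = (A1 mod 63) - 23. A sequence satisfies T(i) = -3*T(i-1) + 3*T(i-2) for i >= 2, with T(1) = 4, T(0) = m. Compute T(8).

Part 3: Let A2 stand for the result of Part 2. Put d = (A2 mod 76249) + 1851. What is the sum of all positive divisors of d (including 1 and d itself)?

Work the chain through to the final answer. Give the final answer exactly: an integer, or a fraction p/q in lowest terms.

Part 1: cross terms: (-39*-36 - -22*-10)=1184, (-22*6 - 5*-36)=48, (5*20 - -23*6)=238, (-23*-10 - -39*20)=1010; twice the area = |2480| = 2480; area = 1240; boundary points = 1 + 3 + 14 + 2 = 20; strictly interior points = area - boundary/2 + 1 = 1231; answer 1231
Part 2: A1 = 1231; m = 11; T(2) = -3*(4) + 3*(11) = 21; iterating: T(2)=21, T(3)=-51, T(4)=216, T(5)=-801, T(6)=3051, T(7)=-11556, T(8)=43821; answer 43821
Part 3: A2 = 43821; d = 45672; 45672 = 2^3 * 3 * 11 * 173; sigma = (1 + 2 + 4 + 8) * (1 + 3) * (1 + 11) * (1 + 173) = 15 * 4 * 12 * 174 = 125280; answer 125280

125280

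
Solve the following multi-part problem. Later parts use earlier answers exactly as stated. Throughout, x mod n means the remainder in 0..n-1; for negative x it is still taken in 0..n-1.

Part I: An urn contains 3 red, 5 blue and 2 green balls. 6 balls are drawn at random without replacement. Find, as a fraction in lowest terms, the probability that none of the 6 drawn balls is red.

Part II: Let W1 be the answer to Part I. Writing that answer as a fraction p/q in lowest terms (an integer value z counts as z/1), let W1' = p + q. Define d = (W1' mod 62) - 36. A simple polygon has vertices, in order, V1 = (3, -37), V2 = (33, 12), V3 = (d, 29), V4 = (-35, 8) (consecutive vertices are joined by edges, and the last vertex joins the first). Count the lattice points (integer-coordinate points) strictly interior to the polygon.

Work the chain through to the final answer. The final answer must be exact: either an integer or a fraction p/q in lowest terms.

2258

Part I: total draws C(10,6) = 210; favorable C(7,6) = 7; P = 1/30; answer 1/30
Part II: W1 = 1/30; threaded value p + q = 31; d = -5; cross terms: (3*12 - 33*-37)=1257, (33*29 - -5*12)=1017, (-5*8 - -35*29)=975, (-35*-37 - 3*8)=1271; twice the area = |4520| = 4520; area = 2260; boundary points = 1 + 1 + 3 + 1 = 6; strictly interior points = area - boundary/2 + 1 = 2258; answer 2258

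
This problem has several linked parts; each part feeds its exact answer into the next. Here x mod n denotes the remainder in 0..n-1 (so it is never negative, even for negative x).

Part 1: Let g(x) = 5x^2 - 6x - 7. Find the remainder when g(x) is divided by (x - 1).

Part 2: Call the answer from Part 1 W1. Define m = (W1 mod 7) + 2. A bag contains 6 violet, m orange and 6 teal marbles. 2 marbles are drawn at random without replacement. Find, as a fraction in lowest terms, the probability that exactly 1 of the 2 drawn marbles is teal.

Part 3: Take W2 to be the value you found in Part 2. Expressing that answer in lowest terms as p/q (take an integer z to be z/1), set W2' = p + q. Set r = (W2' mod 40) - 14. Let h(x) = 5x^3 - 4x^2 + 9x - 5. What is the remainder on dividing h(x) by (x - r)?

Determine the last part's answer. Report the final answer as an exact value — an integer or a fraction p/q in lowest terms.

121

Part 1: remainder = value at the root: 5*(1)^2 - 6*(1)^1 - 7 = (5) + (-6) + (-7) = -8; answer -8
Part 2: W1 = -8; m = 8; total draws C(20,2) = 190; favorable C(6,1)*C(14,1) = 84; P = 42/95; answer 42/95
Part 3: W2 = 42/95; threaded value p + q = 137; r = 3; remainder = value at the root: 5*(3)^3 - 4*(3)^2 + 9*(3)^1 - 5 = (135) + (-36) + (27) + (-5) = 121; answer 121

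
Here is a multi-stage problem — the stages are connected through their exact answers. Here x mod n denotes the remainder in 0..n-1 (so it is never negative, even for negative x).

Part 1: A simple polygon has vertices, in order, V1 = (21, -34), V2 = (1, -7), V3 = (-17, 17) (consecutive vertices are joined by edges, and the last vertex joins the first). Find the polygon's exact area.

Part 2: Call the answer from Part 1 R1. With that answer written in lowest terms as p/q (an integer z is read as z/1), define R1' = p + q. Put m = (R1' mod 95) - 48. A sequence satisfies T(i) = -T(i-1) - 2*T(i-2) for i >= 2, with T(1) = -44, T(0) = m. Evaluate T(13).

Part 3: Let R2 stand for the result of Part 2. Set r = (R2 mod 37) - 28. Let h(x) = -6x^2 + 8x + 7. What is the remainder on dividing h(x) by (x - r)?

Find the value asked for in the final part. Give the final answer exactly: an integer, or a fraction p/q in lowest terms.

Part 1: cross terms: (21*-7 - 1*-34)=-113, (1*17 - -17*-7)=-102, (-17*-34 - 21*17)=221; twice the area = |6| = 6; area = 3; answer 3
Part 2: R1 = 3; threaded value p + q = 4; m = -44; T(2) = -1*(-44) - 2*(-44) = 132; iterating: T(2)=132, T(3)=-44, T(4)=-220, T(5)=308, T(6)=132, T(7)=-748, T(8)=484, T(9)=1012, T(10)=-1980, T(11)=-44, T(12)=4004, T(13)=-3916; answer -3916
Part 3: R2 = -3916; r = -22; remainder = value at the root: -6*(-22)^2 + 8*(-22)^1 + 7 = (-2904) + (-176) + (7) = -3073; answer -3073

-3073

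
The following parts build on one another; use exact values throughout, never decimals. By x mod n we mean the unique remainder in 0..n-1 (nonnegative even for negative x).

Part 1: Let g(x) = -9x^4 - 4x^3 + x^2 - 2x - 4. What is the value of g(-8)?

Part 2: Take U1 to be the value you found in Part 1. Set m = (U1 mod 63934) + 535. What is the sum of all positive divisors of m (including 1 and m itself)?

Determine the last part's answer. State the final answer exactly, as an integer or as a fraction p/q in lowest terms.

Part 1: -9*(-8)^4 - 4*(-8)^3 + 1*(-8)^2 - 2*(-8)^1 - 4 = (-36864) + (2048) + (64) + (16) + (-4) = -34740; answer -34740
Part 2: U1 = -34740; m = 29729; 29729 = 7 * 31 * 137; sigma = (1 + 7) * (1 + 31) * (1 + 137) = 8 * 32 * 138 = 35328; answer 35328

35328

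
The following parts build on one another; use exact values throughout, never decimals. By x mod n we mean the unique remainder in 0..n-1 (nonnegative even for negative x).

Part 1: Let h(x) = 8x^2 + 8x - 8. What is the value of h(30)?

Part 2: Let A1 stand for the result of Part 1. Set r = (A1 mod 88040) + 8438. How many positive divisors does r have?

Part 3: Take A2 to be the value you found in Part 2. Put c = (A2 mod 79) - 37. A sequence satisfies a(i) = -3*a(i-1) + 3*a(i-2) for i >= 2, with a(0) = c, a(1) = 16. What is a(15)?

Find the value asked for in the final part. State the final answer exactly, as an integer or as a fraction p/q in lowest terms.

2756947509

Part 1: 8*(30)^2 + 8*(30)^1 - 8 = (7200) + (240) + (-8) = 7432; answer 7432
Part 2: A1 = 7432; r = 15870; 15870 = 2 * 3 * 5 * 23^2; number of divisors = (1+1) * (1+1) * (1+1) * (2+1) = 24; answer 24
Part 3: A2 = 24; c = -13; a(2) = -3*(16) + 3*(-13) = -87; iterating: a(2)=-87, a(3)=309, a(4)=-1188, a(5)=4491, a(6)=-17037, a(7)=64584, a(8)=-244863, a(9)=928341, a(10)=-3519612, a(11)=13343859, a(12)=-50590413, a(13)=191802816, a(14)=-727179687, a(15)=2756947509; answer 2756947509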